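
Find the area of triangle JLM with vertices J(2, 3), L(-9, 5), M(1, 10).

Shoelace: Area = (1/2)|2(5-10) + -9(10-3) + 1(3-5)| = (1/2)(75) = 75/2

75/2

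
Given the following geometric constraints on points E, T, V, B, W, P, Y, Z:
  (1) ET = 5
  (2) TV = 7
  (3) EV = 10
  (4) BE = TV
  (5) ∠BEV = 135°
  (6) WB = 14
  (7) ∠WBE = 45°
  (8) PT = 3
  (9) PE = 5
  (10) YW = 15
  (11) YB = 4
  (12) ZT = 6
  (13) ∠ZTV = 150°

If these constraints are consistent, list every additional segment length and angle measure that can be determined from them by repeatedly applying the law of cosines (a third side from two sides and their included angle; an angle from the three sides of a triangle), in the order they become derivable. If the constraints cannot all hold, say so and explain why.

The constraints are consistent. Derivable facts, in order:
After 1 step:
- EW ≈ 10.32
- VB ≈ 15.75
- VZ ≈ 12.56
- ∠BWY = 15.36°
- ∠BYW = 67.98°
- ∠EPT = 72.54°
- ∠ETP = 72.54°
- ∠ETV = 111.8°
- ∠EVT = 27.66°
- ∠PET = 34.92°
- ∠TEV = 40.54°
- ∠WBY = 96.67°
After 2 steps:
- ∠BEW = 106.32°
- ∠BVE = 18.32°
- ∠BWE = 28.68°
- ∠EBV = 26.68°
- ∠TVZ = 13.82°
- ∠TZV = 16.18°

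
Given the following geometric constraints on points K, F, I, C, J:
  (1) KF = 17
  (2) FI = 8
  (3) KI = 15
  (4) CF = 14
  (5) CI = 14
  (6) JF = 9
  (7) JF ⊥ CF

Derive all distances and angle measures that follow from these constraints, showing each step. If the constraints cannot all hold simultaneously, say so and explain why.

The constraints are consistent.

Step 1: From CF = 14, FJ = 9, and ∠CFJ = 90°, by the law of cosines:
  CJ² = CF² + FJ² - 2·CF·FJ·cos(90°) = 196 + 81 - 0 = 277
  CJ ≈ 16.64

Step 2: From KF = 17, KI = 15, FI = 8, by the inverse law of cosines:
  cos(∠FKI) = (KF² + KI² - FI²) / (2·KF·KI)
  ∠FKI = 28.07°

Step 3: From FC = 14, FI = 8, CI = 14, by the inverse law of cosines:
  cos(∠CFI) = (FC² + FI² - CI²) / (2·FC·FI)
  ∠CFI = 73.4°

Step 4: From FI = 8, FK = 17, IK = 15, by the inverse law of cosines:
  cos(∠IFK) = (FI² + FK² - IK²) / (2·FI·FK)
  ∠IFK = 61.93°

Step 5: From IC = 14, IF = 8, CF = 14, by the inverse law of cosines:
  cos(∠CIF) = (IC² + IF² - CF²) / (2·IC·IF)
  ∠CIF = 73.4°

Step 6: From IF = 8, IK = 15, FK = 17, by the inverse law of cosines:
  cos(∠FIK) = (IF² + IK² - FK²) / (2·IF·IK)
  ∠FIK = 90°

Step 7: From CF = 14, CI = 14, FI = 8, by the inverse law of cosines:
  cos(∠FCI) = (CF² + CI² - FI²) / (2·CF·CI)
  ∠FCI = 33.2°

Step 8: From CF = 14, CJ = 16.64, FJ = 9, by the inverse law of cosines:
  cos(∠FCJ) = (CF² + CJ² - FJ²) / (2·CF·CJ)
  ∠FCJ = 32.74°

Step 9: From JC = 16.64, JF = 9, CF = 14, by the inverse law of cosines:
  cos(∠CJF) = (JC² + JF² - CF²) / (2·JC·JF)
  ∠CJF = 57.26°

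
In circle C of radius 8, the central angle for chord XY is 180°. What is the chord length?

Drop a perpendicular from the center to the chord, bisecting both the chord and the central angle.
Each half-chord = r sin(θ/2) = 8 sin(90°).
The full chord = 2 × 8 × sin(90°) = 16.

16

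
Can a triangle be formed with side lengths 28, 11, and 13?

The longest side is 28. The other two sides sum to 11 + 13 = 24.
Since 24 ≤ 28, the two shorter sides cannot reach around to close the triangle.

No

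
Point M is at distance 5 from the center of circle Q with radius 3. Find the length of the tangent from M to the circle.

tangent = √(d² - r²) = √(5² - 3²) = √(25 - 9) = √16 = 4

4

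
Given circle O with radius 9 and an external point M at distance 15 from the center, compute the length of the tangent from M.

tangent = √(d² - r²) = √(15² - 9²) = √(225 - 81) = √144 = 12

12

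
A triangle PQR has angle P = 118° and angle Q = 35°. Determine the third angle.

Let angle R = x. Then 118 + 35 + x = 180.
x = 180 - 153 = 27 degrees.

27 degrees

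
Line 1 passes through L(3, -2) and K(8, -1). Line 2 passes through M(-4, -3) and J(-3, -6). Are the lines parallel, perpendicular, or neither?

Slope of line 1: m1 = (-1 - -2)/(8 - 3) = 1/5 = 1/5
Slope of line 2: m2 = (-6 - -3)/(-3 - -4) = -3/1 = -3
m1 != m2 (1/5 != -3), so not parallel.
m1 * m2 = (1/5) * (-3) = -3/5 != -1, so not perpendicular.
The lines are neither parallel nor perpendicular.

Neither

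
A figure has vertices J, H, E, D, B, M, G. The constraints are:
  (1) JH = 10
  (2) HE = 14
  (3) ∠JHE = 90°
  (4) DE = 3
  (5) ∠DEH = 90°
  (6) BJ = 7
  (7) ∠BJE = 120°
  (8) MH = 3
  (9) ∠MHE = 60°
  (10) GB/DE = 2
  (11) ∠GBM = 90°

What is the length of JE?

Step 1: By the law of cosines on triangle JHE: JE² = 10² + 14² − 2·10·14·cos(90°) = 296, so JE = 2·√74.

Therefore, the length of JE = 2·√74.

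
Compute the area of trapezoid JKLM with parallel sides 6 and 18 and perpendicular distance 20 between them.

Area = (6 + 18) * 20 / 2 = 480 / 2 = 240

240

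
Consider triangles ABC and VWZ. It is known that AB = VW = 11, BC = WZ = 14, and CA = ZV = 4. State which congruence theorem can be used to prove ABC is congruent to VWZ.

The given information matches SSS: All three pairs of corresponding sides are equal (Side-Side-Side).

SSS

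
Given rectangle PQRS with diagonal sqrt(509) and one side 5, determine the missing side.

Using the Pythagorean theorem: d^2 = a^2 + b^2
b^2 = d^2 - a^2
b^2 = 509 - 25
b^2 = 484
b = sqrt(484) = 22

22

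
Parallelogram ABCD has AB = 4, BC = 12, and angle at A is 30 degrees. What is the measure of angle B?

Opposite sides of a parallelogram are parallel, so consecutive angles form co-interior angles on a transversal.
Co-interior angles sum to 180°, giving angle B = 180 - 30 = 150 degrees.

150 degrees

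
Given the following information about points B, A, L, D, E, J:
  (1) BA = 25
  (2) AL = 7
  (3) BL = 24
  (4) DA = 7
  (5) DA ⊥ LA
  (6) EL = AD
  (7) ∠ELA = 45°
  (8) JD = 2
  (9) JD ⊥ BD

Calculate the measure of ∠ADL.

Step 1: By the law of cosines on triangle DAL: DL² = 7² + 7² − 2·7·7·cos(90°) = 98, so DL = 7·√2.
Step 2: By the inverse law of cosines on triangle ADL: cos(∠ADL) = (7² + (7·√2)² − 7²) / (2·7·7·√2) = 98/138.59 = 0.7071, so ∠ADL = 45°.

Therefore, the measure of angle ∠ADL = 45°.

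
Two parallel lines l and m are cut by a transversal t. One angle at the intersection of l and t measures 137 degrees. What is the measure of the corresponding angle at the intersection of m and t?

Corresponding angles are equal: 137 degrees.

137 degrees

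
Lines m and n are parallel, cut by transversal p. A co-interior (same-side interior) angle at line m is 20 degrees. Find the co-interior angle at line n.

Co-interior (same-side interior) angles are between the parallel lines on the same side of the transversal.
Unlike corresponding or alternate interior angles, they are supplementary rather than equal.
So the angle = 180 - 20 = 160 degrees.

160 degrees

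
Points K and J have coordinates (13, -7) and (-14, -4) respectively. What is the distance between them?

d = sqrt((-27)^2 + (3)^2) = sqrt(738) = 3*sqrt(82)

3*sqrt(82)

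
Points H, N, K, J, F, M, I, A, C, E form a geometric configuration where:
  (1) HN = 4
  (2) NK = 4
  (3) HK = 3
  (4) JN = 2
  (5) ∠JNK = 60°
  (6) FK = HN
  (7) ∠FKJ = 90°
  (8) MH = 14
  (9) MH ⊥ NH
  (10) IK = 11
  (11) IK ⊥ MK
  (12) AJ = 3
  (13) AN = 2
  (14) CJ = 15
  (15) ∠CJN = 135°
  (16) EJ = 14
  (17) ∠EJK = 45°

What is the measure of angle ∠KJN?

Step 1: By the law of cosines on triangle JNK: JK² = 2² + 4² − 2·2·4·cos(60°) = 12, so JK = 2·√3.
Step 2: By the inverse law of cosines on triangle KJN: cos(∠KJN) = ((2·√3)² + 2² − 4²) / (2·2·√3·2) = 0/13.86 = 0, so ∠KJN = 90°.

Therefore, the measure of angle ∠KJN = 90°.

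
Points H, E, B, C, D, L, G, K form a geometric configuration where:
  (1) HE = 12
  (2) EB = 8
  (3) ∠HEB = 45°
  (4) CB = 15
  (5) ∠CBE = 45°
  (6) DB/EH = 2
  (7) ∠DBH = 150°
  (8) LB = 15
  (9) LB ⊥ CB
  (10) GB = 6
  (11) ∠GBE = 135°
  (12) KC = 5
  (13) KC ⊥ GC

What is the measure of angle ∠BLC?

Step 1: By the law of cosines on triangle LBC: LC² = 15² + 15² − 2·15·15·cos(90°) = 450, so LC = 15·√2.
Step 2: By the inverse law of cosines on triangle BLC: cos(∠BLC) = (15² + (15·√2)² − 15²) / (2·15·15·√2) = 450/636.4 = 0.7071, so ∠BLC = 45°.

Therefore, the measure of angle ∠BLC = 45°.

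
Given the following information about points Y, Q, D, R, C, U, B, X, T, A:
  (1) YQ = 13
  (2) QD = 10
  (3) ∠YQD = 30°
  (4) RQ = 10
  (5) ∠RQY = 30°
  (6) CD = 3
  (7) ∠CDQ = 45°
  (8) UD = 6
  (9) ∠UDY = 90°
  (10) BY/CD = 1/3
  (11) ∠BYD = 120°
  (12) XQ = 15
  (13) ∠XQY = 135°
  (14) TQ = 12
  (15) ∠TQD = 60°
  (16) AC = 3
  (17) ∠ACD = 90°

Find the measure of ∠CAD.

Step 1: By the law of cosines on triangle ACD: AD² = 3² + 3² − 2·3·3·cos(90°) = 18, so AD = 3·√2.
Step 2: By the inverse law of cosines on triangle CAD: cos(∠CAD) = (3² + (3·√2)² − 3²) / (2·3·3·√2) = 18/25.46 = 0.7071, so ∠CAD = 45°.

Therefore, the measure of angle ∠CAD = 45°.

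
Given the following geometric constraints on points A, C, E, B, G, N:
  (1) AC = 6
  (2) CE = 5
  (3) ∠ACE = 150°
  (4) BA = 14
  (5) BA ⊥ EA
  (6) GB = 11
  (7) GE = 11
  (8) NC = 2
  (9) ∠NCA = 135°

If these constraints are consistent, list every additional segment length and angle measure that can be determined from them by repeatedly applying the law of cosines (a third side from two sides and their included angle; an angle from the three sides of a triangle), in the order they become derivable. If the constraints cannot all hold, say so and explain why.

The constraints are consistent. Derivable facts, in order:
After 1 step:
- AE ≈ 10.63
- AN ≈ 7.55
After 2 steps:
- EB ≈ 17.58
- ∠AEC = 16.4°
- ∠ANC = 34.2°
- ∠CAE = 13.6°
- ∠CAN = 10.8°
After 3 steps:
- ∠ABE = 37.2°
- ∠AEB = 52.8°
- ∠BEG = 36.97°
- ∠BGE = 106.06°
- ∠EBG = 36.97°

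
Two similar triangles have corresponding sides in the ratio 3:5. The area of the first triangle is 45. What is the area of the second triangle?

For similar figures, the area ratio equals the square of the side ratio.
Side ratio (the first triangle to the second triangle) = 3:5, so area ratio = 3^2:5^2 = 9:25.
If the area of the first triangle is 45, then the area of the second triangle = 45 * (25/9) = 125.

125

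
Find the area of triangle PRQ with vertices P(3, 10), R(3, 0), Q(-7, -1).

Using the Shoelace formula for a triangle:
Area = (1/2)|x0(y1 - y2) + x1(y2 - y0) + x2(y0 - y1)|
Area = (1/2)|3(0 - -1) + 3(-1 - 10) + -7(10 - 0)|
Area = (1/2)|3 + -33 + -70|
Area = (1/2)|-100|
Area = (1/2)(100)
Area = 50

50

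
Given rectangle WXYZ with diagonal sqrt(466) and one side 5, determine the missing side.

The diagonal of a rectangle forms a right triangle with the two sides.
Rearranging the Pythagorean theorem: missing side = sqrt(d^2 - known^2).
= sqrt(466 - 25) = sqrt(441) = 21.

21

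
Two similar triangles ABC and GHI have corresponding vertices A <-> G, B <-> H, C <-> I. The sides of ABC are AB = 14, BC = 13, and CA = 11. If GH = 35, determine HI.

Since the triangles are similar, the ratio of corresponding sides is constant.
Scale factor k = GH / AB = 35 / 14 = 5/2
HI = k * BC = 5/2 * 13 = 65/2

65/2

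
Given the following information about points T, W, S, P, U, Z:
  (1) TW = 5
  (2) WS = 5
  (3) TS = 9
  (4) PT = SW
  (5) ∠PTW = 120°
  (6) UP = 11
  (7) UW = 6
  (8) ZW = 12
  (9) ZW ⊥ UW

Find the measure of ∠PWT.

From the given relations: PT = SW = 5.
Step 1: By the law of cosines on triangle WTP: WP² = 5² + 5² − 2·5·5·cos(120°) = 75, so WP = 5·√3.
Step 2: By the inverse law of cosines on triangle PWT: cos(∠PWT) = ((5·√3)² + 5² − 5²) / (2·5·√3·5) = 75/86.6 = 0.866, so ∠PWT = 30°.

Therefore, the measure of angle ∠PWT = 30°.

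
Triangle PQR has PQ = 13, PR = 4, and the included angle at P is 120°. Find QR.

Law of cosines: QR^2 = 13^2 + 4^2 - 2(13)(4)cos(120°) = 237, so QR = sqrt(237).

sqrt(237)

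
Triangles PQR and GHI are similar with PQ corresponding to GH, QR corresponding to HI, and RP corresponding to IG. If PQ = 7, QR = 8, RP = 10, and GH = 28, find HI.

Similar triangles have proportional sides. Setting up the proportion:
GH / PQ = HI / QR
28 / 7 = HI / 8
HI = 8 * 28 / 7 = 32.

32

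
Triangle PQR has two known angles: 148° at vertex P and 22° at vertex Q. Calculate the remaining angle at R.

By the triangle angle sum property, the three interior angles of any triangle add up to 180°.
We know angle P = 148° and angle Q = 22°, so their sum is 170°.
Therefore angle R = 180° - 170° = 10°.

10 degrees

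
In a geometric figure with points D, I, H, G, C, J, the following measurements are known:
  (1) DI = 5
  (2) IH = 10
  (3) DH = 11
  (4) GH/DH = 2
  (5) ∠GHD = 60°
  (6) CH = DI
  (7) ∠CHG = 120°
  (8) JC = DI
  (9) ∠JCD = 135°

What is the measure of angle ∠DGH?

From the given relations: GH = 2·DH = 2·11 = 22.
Step 1: By the law of cosines on triangle GHD: GD² = 22² + 11² − 2·22·11·cos(60°) = 363, so GD = 11·√3.
Step 2: By the inverse law of cosines on triangle DGH: cos(∠DGH) = ((11·√3)² + 22² − 11²) / (2·11·√3·22) = 726/838.31 = 0.866, so ∠DGH = 30°.

Therefore, the measure of angle ∠DGH = 30°.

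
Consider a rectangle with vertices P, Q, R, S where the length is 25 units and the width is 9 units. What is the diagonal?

Using the Pythagorean theorem:
d² = 25² + 9² = 625 + 81 = 706
d = sqrt(706)

sqrt(706)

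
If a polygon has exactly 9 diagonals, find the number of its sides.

Using d = n(n - 3)/2, we solve 9 = n(n - 3)/2.
So n(n - 3) = 18.
Testing n = 6: 6 * 3 = 18 = 18. Correct.
The polygon has 6 sides.

6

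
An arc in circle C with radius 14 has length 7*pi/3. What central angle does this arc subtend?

Arc length L = 2πr × θ/360, so θ = 360L / (2πr).
θ = 360 × 7*pi/3 / (2π × 14)
θ = 30°
θ = 30°

30°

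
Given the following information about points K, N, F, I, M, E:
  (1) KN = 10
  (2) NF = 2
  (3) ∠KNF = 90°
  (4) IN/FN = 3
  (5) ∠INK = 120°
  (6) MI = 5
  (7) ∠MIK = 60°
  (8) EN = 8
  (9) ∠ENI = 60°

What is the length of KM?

From the given relations: IN = 3·FN = 3·2 = 6.
Step 1: By the law of cosines on triangle KNI: KI² = 10² + 6² − 2·10·6·cos(120°) = 196, so KI = 14.
Step 2: By the law of cosines on triangle KIM: KM² = 14² + 5² − 2·14·5·cos(60°) = 151, so KM = √151.

Therefore, the length of KM = √151.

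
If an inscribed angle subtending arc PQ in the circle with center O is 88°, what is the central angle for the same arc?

Central angle = 2 × 88° = 176° (inscribed angle theorem).

176°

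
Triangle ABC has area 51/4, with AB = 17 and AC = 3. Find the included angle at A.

From the SAS area formula Area = (1/2)ab sin(C), rearranging gives sin(C) = 2*Area/(ab).
sin(C) = 2 * 51/4 / (51) = 1/2.
Therefore C = arcsin(1/2) = 30°.
Since sin(180° - C) = sin(C), the obtuse angle 150° gives the same area, so C = 30° or C = 150°.

30° or 150°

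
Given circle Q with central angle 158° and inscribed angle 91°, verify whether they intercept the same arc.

By the inscribed angle theorem, the inscribed angle for a central angle of 158° should be 158° / 2 = 79°.
The given inscribed angle is 91°, which does not equal 79°.
Therefore, no, they do not correspond to the same arc.

No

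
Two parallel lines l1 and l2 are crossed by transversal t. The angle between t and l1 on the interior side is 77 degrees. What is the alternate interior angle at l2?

Alternate interior angles formed by parallel lines and a transversal are equal.
The given angle is 77 degrees.
The alternate interior angle = 77 degrees.

77 degrees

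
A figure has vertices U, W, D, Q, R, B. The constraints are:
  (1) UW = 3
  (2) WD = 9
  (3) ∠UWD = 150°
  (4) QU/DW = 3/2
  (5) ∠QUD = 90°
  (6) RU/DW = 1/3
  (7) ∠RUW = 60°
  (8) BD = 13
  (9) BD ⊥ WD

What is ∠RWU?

From the given relations: RU = 1/3·DW = 1/3·9 = 3.
Step 1: By the law of cosines on triangle WUR: WR² = 3² + 3² − 2·3·3·cos(60°) = 9, so WR = 3.
Step 2: By the inverse law of cosines on triangle RWU: cos(∠RWU) = (3² + 3² − 3²) / (2·3·3) = 9/18 = 0.5, so ∠RWU = 60°.

Therefore, the measure of angle ∠RWU = 60°.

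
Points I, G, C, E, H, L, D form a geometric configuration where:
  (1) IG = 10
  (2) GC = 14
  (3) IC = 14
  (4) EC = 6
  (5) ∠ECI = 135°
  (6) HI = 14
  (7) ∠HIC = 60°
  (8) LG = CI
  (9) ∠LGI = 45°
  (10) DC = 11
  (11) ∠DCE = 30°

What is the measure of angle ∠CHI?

Step 1: By the law of cosines on triangle HIC: HC² = 14² + 14² − 2·14·14·cos(60°) = 196, so HC = 14.
Step 2: By the inverse law of cosines on triangle CHI: cos(∠CHI) = (14² + 14² − 14²) / (2·14·14) = 196/392 = 0.5, so ∠CHI = 60°.

Therefore, the measure of angle ∠CHI = 60°.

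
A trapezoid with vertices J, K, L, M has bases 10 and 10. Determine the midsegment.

The midsegment of a trapezoid = (base1 + base2) / 2
midsegment = (10 + 10) / 2
midsegment = 20 / 2
midsegment = 10

10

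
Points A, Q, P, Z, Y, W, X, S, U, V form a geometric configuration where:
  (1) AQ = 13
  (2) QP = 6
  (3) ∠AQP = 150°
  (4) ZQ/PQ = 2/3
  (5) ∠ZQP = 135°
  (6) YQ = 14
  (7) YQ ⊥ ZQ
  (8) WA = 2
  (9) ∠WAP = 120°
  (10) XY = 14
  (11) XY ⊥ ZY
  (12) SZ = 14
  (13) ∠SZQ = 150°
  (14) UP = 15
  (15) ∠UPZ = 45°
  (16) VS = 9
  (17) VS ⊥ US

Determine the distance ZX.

From the given relations: ZQ = 2/3·PQ = 2/3·6 = 4.
Step 1: By the law of cosines on triangle ZQY: ZY² = 4² + 14² − 2·4·14·cos(90°) = 212, so ZY = 2·√53.
Step 2: By the law of cosines on triangle ZYX: ZX² = (2·√53)² + 14² − 2·2·√53·14·cos(90°) = 408, so ZX = 2·√102.

Therefore, the length of ZX = 2·√102.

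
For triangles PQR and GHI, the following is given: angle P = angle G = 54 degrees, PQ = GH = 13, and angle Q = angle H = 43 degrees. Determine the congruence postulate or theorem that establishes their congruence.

Consider the given information: angle P = angle G = 54 degrees, PQ = GH = 13, and angle Q = angle H = 43 degrees
This is not SAS or HL: SAS requires two sides and the included angle between them. HL only applies to right triangles with matching hypotenuse and leg.
The correct criterion is ASA. Two pairs of corresponding angles and the included side are equal (Angle-Side-Angle).

ASA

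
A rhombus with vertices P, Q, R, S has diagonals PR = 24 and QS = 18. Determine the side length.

Half-diagonals are 12 and 9. side = sqrt(12^2 + 9^2) = sqrt(225) = 15

15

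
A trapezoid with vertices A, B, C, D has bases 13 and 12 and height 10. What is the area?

A trapezoid's area equals the midsegment times the height.
The midsegment is (13 + 12) / 2 = 25/2.
Area = 25/2 * 10 = 125.

125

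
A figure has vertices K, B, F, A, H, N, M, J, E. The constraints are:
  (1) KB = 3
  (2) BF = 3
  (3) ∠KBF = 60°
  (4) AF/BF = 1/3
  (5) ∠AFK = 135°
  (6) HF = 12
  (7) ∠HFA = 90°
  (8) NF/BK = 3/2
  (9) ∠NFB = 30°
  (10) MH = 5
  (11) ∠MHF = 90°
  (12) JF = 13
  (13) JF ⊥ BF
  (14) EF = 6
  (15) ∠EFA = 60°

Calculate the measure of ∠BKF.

Step 1: By the law of cosines on triangle KBF: KF² = 3² + 3² − 2·3·3·cos(60°) = 9, so KF = 3.
Step 2: By the inverse law of cosines on triangle BKF: cos(∠BKF) = (3² + 3² − 3²) / (2·3·3) = 9/18 = 0.5, so ∠BKF = 60°.

Therefore, the measure of angle ∠BKF = 60°.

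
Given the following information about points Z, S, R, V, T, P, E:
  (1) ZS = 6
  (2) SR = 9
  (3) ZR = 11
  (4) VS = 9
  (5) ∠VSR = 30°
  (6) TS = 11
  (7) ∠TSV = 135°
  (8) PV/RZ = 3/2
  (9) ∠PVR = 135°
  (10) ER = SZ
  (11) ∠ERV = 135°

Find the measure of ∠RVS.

Step 1: By the law of cosines on triangle VSR: VR² = 9² + 9² − 2·9·9·cos(30°) = 21.7, so VR ≈ 4.66.
Step 2: By the inverse law of cosines on triangle RVS: cos(∠RVS) = (4.66² + 9² − 9²) / (2·4.66·9) = 21.7/83.86 = 0.2588, so ∠RVS = 75°.

Therefore, the measure of angle ∠RVS = 75°.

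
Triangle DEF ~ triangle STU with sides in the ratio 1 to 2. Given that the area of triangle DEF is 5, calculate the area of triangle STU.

For similar figures, the area ratio equals the square of the side ratio.
Side ratio (DEF to STU) = 1:2, so area ratio = 1^2:2^2 = 1:4.
If the area of DEF is 5, then the area of STU = 5 * (4/1) = 20.

20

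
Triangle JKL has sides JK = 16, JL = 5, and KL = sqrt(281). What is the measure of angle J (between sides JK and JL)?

cos(J) = (16² + 5² - (sqrt(281))²) / (2 × 16 × 5) = 0, so J = arccos(0) = 90°.

90°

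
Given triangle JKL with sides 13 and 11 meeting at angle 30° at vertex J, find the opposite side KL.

By the law of cosines: KL^2 = JK^2 + JL^2 - 2*JK*JL*cos(J)
KL^2 = 13^2 + 11^2 - 2*13*11*cos(30°)
KL^2 = 169 + 121 - 286*(sqrt(3)/2)
KL^2 = 290 - 143*sqrt(3)
KL = sqrt(290 - 143*sqrt(3))

sqrt(290 - 143*sqrt(3))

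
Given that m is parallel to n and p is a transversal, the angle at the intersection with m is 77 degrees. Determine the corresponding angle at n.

Corresponding angles are equal: 77 degrees.

77 degrees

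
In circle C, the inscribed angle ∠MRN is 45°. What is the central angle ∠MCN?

The inscribed angle theorem states that a central angle is always twice any inscribed angle that subtends the same arc.
Since the inscribed angle is 45°, the central angle = 2 × 45° = 90°.

90°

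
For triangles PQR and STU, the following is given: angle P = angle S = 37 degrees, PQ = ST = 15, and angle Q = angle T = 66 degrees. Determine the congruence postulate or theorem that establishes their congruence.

Consider the given information: angle P = angle S = 37 degrees, PQ = ST = 15, and angle Q = angle T = 66 degrees
This is not AAS or HL: AAS requires two angles and a non-included side. HL only applies to right triangles with matching hypotenuse and leg.
The correct criterion is ASA. Two pairs of corresponding angles and the included side are equal (Angle-Side-Angle).

ASA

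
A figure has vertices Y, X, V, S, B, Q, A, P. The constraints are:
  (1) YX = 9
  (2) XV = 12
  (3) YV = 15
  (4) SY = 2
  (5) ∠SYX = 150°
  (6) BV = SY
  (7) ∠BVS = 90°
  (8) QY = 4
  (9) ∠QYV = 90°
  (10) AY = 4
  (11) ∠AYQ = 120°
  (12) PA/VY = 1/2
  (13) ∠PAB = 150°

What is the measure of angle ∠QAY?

Step 1: By the law of cosines on triangle AYQ: AQ² = 4² + 4² − 2·4·4·cos(120°) = 48, so AQ = 4·√3.
Step 2: By the inverse law of cosines on triangle QAY: cos(∠QAY) = ((4·√3)² + 4² − 4²) / (2·4·√3·4) = 48/55.43 = 0.866, so ∠QAY = 30°.

Therefore, the measure of angle ∠QAY = 30°.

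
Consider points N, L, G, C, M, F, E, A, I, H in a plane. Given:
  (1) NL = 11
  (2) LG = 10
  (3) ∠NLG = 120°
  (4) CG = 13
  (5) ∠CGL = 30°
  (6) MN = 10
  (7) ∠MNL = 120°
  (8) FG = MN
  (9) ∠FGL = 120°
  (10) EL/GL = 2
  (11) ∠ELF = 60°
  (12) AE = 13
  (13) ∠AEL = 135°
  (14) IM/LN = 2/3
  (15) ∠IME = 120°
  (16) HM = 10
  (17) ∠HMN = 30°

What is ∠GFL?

From the given relations: FG = MN = 10.
Step 1: By the law of cosines on triangle FGL: FL² = 10² + 10² − 2·10·10·cos(120°) = 300, so FL = 10·√3.
Step 2: By the inverse law of cosines on triangle GFL: cos(∠GFL) = (10² + (10·√3)² − 10²) / (2·10·10·√3) = 300/346.41 = 0.866, so ∠GFL = 30°.

Therefore, the measure of angle ∠GFL = 30°.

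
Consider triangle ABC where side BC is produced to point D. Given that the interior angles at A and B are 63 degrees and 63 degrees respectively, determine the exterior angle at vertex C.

The interior angle at C is 180 - 63 - 63 = 54 degrees.
The exterior angle and interior angle at C are supplementary:
Exterior angle = 180 - 54 = 126 degrees.

126 degrees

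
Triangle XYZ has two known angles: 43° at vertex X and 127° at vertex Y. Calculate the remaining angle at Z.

The interior angles sum to 180°: angle Z = 180 - 43 - 127 = 10°.
The triangle is obtuse (angles 43°, 127°, 10°).

10 degrees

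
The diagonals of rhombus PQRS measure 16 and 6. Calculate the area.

The diagonals of a rhombus divide it into four right triangles.
Each triangle has legs 16/ 2 = 8 and 6/2 = 3, so each has area (1/2)*8*3 = 12.
Four such triangles give total area = (d1 * d2) / 2 = 48.

48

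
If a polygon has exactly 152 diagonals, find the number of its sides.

Using d = n(n - 3)/2, we solve 152 = n(n - 3)/2.
So n(n - 3) = 304.
Testing n = 19: 19 * 16 = 304 = 304. Correct.
The polygon has 19 sides.

19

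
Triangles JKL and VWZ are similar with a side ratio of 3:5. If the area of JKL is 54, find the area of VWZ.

The ratio of areas of similar triangles = (side ratio)^2.
Side ratio = 3:5, so area ratio = 9:25.
Area of VWZ / Area of JKL = 25/9
Area of VWZ = 54 * 25/9 = 150

150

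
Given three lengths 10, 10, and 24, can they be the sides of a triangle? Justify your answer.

Check the triangle inequality: 10 + 10 = 20 ≤ 24.
Since the sum of two sides does not exceed the third, no triangle can be formed.

No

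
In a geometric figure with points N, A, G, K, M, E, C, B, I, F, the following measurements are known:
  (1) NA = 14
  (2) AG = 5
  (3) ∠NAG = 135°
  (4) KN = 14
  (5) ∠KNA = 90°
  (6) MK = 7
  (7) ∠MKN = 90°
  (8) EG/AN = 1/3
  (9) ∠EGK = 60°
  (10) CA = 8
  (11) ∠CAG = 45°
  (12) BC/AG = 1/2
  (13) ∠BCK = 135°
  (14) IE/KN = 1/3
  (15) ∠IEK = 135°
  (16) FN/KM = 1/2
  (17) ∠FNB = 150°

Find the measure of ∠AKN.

Step 1: By the law of cosines on triangle KNA: KA² = 14² + 14² − 2·14·14·cos(90°) = 392, so KA = 14·√2.
Step 2: By the inverse law of cosines on triangle AKN: cos(∠AKN) = ((14·√2)² + 14² − 14²) / (2·14·√2·14) = 392/554.37 = 0.7071, so ∠AKN = 45°.

Therefore, the measure of angle ∠AKN = 45°.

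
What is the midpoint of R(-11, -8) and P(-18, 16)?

M = ((x₁ + x₂)/2, (y₁ + y₂)/2)
= ((-11 + -18)/2, (-8 + 16)/2)
= (-29/2, 8/2) = (-29/2, 4)

(-29/2, 4)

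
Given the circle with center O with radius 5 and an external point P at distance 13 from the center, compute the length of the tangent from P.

tangent = √(d² - r²) = √(13² - 5²) = √(169 - 25) = √144 = 12

12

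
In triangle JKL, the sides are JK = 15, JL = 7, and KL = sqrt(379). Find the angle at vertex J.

By the inverse law of cosines: cos(J) = (JK² + JL² - KL²) / (2 × JK × JL)
cos(J) = (15² + 7² - (sqrt(379))²) / (2 × 15 × 7)
cos(J) = (225 + 49 - (379)) / 210
cos(J) = -1/2
J = arccos(-1/2) = 120°

120°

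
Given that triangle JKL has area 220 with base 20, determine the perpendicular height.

Area = (1/2) * base * height
height = 2 * Area / base
height = 2 * 220 / 20
height = 440 / 20
height = 22

22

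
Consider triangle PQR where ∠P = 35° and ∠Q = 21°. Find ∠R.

By the triangle angle sum property, the three interior angles of any triangle add up to 180°.
We know angle P = 35° and angle Q = 21°, so their sum is 56°.
Therefore angle R = 180° - 56° = 124°.

124 degrees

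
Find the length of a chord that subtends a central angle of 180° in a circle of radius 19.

Drop a perpendicular from the center to the chord, bisecting both the chord and the central angle.
Each half-chord = r sin(θ/2) = 19 sin(90°).
The full chord = 2 × 19 × sin(90°) = 38.

38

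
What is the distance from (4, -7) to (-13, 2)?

The horizontal distance is |-13 - 4| = 17 and the vertical distance is |2 - -7| = 9.
By the Pythagorean theorem, d = sqrt(17^2 + 9^2) = sqrt(370).

sqrt(370)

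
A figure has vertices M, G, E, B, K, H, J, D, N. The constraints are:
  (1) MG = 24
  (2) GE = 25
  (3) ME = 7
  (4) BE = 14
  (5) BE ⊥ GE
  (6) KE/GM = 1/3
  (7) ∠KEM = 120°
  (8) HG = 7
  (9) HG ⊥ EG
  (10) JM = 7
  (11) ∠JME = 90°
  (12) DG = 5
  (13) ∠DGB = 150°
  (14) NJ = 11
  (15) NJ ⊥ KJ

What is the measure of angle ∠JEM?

Step 1: By the law of cosines on triangle EMJ: EJ² = 7² + 7² − 2·7·7·cos(90°) = 98, so EJ = 7·√2.
Step 2: By the inverse law of cosines on triangle JEM: cos(∠JEM) = ((7·√2)² + 7² − 7²) / (2·7·√2·7) = 98/138.59 = 0.7071, so ∠JEM = 45°.

Therefore, the measure of angle ∠JEM = 45°.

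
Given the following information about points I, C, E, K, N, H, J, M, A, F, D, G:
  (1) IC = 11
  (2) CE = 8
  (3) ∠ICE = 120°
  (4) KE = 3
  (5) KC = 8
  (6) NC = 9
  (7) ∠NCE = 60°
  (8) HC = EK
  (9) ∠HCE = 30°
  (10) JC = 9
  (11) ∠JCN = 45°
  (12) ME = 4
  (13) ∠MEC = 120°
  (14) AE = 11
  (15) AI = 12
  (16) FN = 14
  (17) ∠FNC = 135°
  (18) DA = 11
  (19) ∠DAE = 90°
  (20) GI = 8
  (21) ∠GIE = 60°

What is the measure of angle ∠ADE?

Step 1: By the law of cosines on triangle DAE: DE² = 11² + 11² − 2·11·11·cos(90°) = 242, so DE = 11·√2.
Step 2: By the inverse law of cosines on triangle ADE: cos(∠ADE) = (11² + (11·√2)² − 11²) / (2·11·11·√2) = 242/342.24 = 0.7071, so ∠ADE = 45°.

Therefore, the measure of angle ∠ADE = 45°.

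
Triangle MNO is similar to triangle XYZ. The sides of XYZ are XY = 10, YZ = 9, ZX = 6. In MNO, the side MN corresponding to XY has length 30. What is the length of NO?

k = 30/10 = 3. NO = 3 * 9 = 27.

27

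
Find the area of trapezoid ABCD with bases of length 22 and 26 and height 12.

Area of a trapezoid = (base1 + base2) * height / 2
Area = (22 + 26) * 12 / 2
Area = 48 * 12 / 2
Area = 576 / 2
Area = 288

288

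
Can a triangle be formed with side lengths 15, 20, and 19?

Check all three triangle inequalities:
15 + 20 = 35 > 19 ✓
15 + 19 = 34 > 20 ✓
20 + 19 = 39 > 15 ✓
All conditions hold, so these sides form a valid triangle.

Yes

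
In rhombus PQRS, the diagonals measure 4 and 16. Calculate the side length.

The diagonals of a rhombus bisect each other at right angles.
Half-diagonals: 4/2 = 2 and 16/2 = 8
side = sqrt(2^2 + 8^2)
side = sqrt(4 + 64)
side = sqrt(68) = 2*sqrt(17)

2*sqrt(17)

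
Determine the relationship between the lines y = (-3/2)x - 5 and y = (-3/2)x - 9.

Slope of line 1: m1 = -3/2
Slope of line 2: m2 = -3/2
m1 = m2, so the lines are parallel.

Parallel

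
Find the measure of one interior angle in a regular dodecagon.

Each interior angle of a regular n-gon is (n - 2) * 180 / n.
For n = 12: (12 - 2) * 180 / 12 = 1800/12 = 150 degrees.

150 degrees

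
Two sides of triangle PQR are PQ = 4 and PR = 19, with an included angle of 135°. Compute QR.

Law of cosines: QR^2 = 4^2 + 19^2 - 2(4)(19)cos(135°) = 76*sqrt(2) + 377, so QR = sqrt(76*sqrt(2) + 377).

sqrt(76*sqrt(2) + 377)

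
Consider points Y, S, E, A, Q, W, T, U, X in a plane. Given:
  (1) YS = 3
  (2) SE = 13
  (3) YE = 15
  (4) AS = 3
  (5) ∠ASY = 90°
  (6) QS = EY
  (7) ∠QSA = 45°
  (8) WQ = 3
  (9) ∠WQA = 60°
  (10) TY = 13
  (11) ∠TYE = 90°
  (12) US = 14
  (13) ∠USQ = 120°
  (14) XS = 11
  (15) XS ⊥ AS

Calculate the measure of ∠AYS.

Step 1: By the law of cosines on triangle YSA: YA² = 3² + 3² − 2·3·3·cos(90°) = 18, so YA = 3·√2.
Step 2: By the inverse law of cosines on triangle AYS: cos(∠AYS) = ((3·√2)² + 3² − 3²) / (2·3·√2·3) = 18/25.46 = 0.7071, so ∠AYS = 45°.

Therefore, the measure of angle ∠AYS = 45°.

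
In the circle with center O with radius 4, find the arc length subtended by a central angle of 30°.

Arc length = 2π(4)(1/12) = 2*pi/3

2*pi/3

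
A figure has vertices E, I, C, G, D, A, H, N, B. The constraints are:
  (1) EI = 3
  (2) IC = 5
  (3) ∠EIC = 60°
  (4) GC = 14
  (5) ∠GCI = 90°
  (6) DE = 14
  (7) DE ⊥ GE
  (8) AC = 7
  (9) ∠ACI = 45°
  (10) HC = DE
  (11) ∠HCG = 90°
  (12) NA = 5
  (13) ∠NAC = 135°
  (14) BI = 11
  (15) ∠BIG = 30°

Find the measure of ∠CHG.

From the given relations: HC = DE = 14.
Step 1: By the law of cosines on triangle HCG: HG² = 14² + 14² − 2·14·14·cos(90°) = 392, so HG = 14·√2.
Step 2: By the inverse law of cosines on triangle CHG: cos(∠CHG) = (14² + (14·√2)² − 14²) / (2·14·14·√2) = 392/554.37 = 0.7071, so ∠CHG = 45°.

Therefore, the measure of angle ∠CHG = 45°.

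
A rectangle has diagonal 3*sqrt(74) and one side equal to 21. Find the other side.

Using the Pythagorean theorem: d^2 = a^2 + b^2
b^2 = d^2 - a^2
b^2 = 666 - 441
b^2 = 225
b = sqrt(225) = 15

15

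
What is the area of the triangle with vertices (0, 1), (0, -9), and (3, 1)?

The Shoelace formula computes the area from vertex coordinates by summing cross products.
For vertices (0,1), (0,-9), (3,1):
Signed sum = 0*-9 - 0*1 + 0*1 - 3*-9 + 3*1 - 0*1
= 0 + 27 + 3 = 30
Area = (1/2)|30| = 15.

15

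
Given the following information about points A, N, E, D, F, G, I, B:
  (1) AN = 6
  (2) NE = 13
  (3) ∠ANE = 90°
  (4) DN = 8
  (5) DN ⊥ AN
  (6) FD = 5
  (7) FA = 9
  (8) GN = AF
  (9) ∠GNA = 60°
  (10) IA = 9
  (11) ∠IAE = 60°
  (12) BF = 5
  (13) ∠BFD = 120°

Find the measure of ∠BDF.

Step 1: By the law of cosines on triangle DFB: DB² = 5² + 5² − 2·5·5·cos(120°) = 75, so DB = 5·√3.
Step 2: By the inverse law of cosines on triangle BDF: cos(∠BDF) = ((5·√3)² + 5² − 5²) / (2·5·√3·5) = 75/86.6 = 0.866, so ∠BDF = 30°.

Therefore, the measure of angle ∠BDF = 30°.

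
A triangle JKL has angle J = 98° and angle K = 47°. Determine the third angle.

The interior angles sum to 180°: angle L = 180 - 98 - 47 = 35°.
The triangle is obtuse (angles 98°, 47°, 35°).

35 degrees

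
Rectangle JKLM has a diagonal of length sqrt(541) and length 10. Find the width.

Using the Pythagorean theorem: d^2 = a^2 + b^2
b^2 = d^2 - a^2
b^2 = 541 - 100
b^2 = 441
b = sqrt(441) = 21

21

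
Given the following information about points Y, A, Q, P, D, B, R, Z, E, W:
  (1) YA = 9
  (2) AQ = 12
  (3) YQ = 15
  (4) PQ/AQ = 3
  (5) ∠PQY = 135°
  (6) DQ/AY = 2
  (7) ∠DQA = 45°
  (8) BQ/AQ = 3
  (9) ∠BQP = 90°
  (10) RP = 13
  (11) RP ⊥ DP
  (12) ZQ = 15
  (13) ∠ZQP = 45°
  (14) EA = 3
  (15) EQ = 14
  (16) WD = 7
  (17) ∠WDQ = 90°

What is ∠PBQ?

From the given relations: BQ = 3·AQ = 3·12 = 36; PQ = 3·AQ = 3·12 = 36.
Step 1: By the law of cosines on triangle BQP: BP² = 36² + 36² − 2·36·36·cos(90°) = 2592, so BP ≈ 50.91.
Step 2: By the inverse law of cosines on triangle PBQ: cos(∠PBQ) = (50.91² + 36² − 36²) / (2·50.91·36) = 2592/3665.64 = 0.7071, so ∠PBQ = 45°.

Therefore, the measure of angle ∠PBQ = 45°.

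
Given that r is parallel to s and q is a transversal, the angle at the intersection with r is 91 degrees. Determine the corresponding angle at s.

Corresponding angles formed by parallel lines and a transversal are equal.
The given angle is 91 degrees.
The corresponding angle = 91 degrees.

91 degrees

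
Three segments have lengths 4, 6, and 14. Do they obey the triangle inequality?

Check the triangle inequality: 4 + 6 = 10 ≤ 14.
Since the sum of two sides does not exceed the third, no triangle can be formed.

No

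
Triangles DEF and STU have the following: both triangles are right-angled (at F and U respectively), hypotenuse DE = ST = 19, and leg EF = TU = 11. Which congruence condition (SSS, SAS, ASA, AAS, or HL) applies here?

The given information provides:
both triangles are right-angled (at F and U respectively), hypotenuse DE = ST = 19, and leg EF = TU = 11
This matches the HL congruence theorem.
The hypotenuse and one leg of two right triangles are equal (Hypotenuse-Leg).

HL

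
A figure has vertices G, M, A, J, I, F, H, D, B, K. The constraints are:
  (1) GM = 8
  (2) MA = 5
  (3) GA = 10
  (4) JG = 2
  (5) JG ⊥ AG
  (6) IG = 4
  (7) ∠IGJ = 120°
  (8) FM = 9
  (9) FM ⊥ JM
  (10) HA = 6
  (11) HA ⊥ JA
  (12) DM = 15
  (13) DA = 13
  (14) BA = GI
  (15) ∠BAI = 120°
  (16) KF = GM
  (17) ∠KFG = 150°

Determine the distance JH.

Step 1: By the law of cosines on triangle JGA: JA² = 2² + 10² − 2·2·10·cos(90°) = 104, so JA = 2·√26.
Step 2: By the law of cosines on triangle JAH: JH² = (2·√26)² + 6² − 2·2·√26·6·cos(90°) = 140, so JH = 2·√35.

Therefore, the length of JH = 2·√35.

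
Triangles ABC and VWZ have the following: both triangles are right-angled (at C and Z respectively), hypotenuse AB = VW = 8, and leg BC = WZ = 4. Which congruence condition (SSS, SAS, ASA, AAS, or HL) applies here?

Consider the given information: both triangles are right-angled (at C and Z respectively), hypotenuse AB = VW = 8, and leg BC = WZ = 4
This is not SSS or SAS: SSS requires all three pairs of sides, but we don't have that. SAS requires two sides and the included angle between them.
The correct criterion is HL. The hypotenuse and one leg of two right triangles are equal (Hypotenuse-Leg).

HL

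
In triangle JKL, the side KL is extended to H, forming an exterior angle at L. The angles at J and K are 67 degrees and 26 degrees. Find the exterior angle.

Exterior angle = 67 + 26 = 93 degrees (exterior angle theorem).

93 degrees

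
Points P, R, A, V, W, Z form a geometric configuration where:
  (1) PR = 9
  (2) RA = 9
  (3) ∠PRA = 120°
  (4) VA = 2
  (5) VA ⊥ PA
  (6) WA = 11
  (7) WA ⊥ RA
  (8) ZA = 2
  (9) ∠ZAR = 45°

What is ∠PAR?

Step 1: By the law of cosines on triangle ARP: AP² = 9² + 9² − 2·9·9·cos(120°) = 243, so AP = 9·√3.
Step 2: By the inverse law of cosines on triangle PAR: cos(∠PAR) = ((9·√3)² + 9² − 9²) / (2·9·√3·9) = 243/280.59 = 0.866, so ∠PAR = 30°.

Therefore, the measure of angle ∠PAR = 30°.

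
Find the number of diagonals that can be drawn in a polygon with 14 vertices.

Each of the 14 vertices connects to 11 non-adjacent vertices via diagonals.
Total connections = 14 × 11 = 154, but each diagonal is counted twice.
Number of diagonals = 154 / 2 = 77.

77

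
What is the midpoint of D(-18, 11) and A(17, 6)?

M = ((x₁ + x₂)/2, (y₁ + y₂)/2)
= ((-18 + 17)/2, (11 + 6)/2)
= (-1/2, 17/2) = (-1/2, 17/2)

(-1/2, 17/2)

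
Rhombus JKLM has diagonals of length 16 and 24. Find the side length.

The diagonals of a rhombus bisect each other at right angles.
Half-diagonals: 16/2 = 8 and 24/2 = 12
side = sqrt(8^2 + 12^2)
side = sqrt(64 + 144)
side = sqrt(208) = 4*sqrt(13)

4*sqrt(13)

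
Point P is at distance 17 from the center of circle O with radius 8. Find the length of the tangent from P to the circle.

Let T be the point of tangency. Then OT ⊥ PT (radius ⊥ tangent).
In right triangle OTP: OP² = OT² + PT²
17² = 8² + PT²
PT² = 225, PT = 15

15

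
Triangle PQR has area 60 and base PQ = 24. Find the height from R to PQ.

Rearranging the area formula Area = (1/2) * base * height:
height = 2 * Area / base = 2 * 60 / 24 = 5.

5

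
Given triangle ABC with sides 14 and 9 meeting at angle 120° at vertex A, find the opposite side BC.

When two sides and the included angle are known, the law of cosines gives the third side.
c^2 = a^2 + b^2 - 2ab cos(C) generalizes the Pythagorean theorem to non-right triangles.
Here: BC^2 = 196 + 81 - 252*(-1/2) = 403
BC = sqrt(403)

sqrt(403)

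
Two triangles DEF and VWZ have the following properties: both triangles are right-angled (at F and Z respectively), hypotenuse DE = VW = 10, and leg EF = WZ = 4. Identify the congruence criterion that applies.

Consider the given information: both triangles are right-angled (at F and Z respectively), hypotenuse DE = VW = 10, and leg EF = WZ = 4
This is not SSS or AAS: SSS requires all three pairs of sides, but we don't have that. AAS requires two angles and a non-included side.
The correct criterion is HL. The hypotenuse and one leg of two right triangles are equal (Hypotenuse-Leg).

HL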